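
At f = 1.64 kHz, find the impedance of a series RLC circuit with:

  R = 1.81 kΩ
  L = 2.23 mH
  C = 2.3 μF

Step 1 — Angular frequency: ω = 2π·f = 2π·1640 = 1.03e+04 rad/s.
Step 2 — Component impedances:
  R: Z = R = 1810 Ω
  L: Z = jωL = j·1.03e+04·0.00223 = 0 + j22.98 Ω
  C: Z = 1/(jωC) = -j/(ω·C) = 0 - j42.19 Ω
Step 3 — Series combination: Z_total = R + L + C = 1810 - j19.21 Ω = 1810∠-0.6° Ω.

Z = 1810 - j19.21 Ω = 1810∠-0.6° Ω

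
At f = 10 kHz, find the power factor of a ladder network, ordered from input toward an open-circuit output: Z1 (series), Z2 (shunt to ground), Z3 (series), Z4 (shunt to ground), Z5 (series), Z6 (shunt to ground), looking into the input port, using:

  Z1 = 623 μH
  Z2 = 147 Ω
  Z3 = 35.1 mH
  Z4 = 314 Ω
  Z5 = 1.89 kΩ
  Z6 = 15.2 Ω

Step 1 — Angular frequency: ω = 2π·f = 2π·1e+04 = 6.283e+04 rad/s.
Step 2 — Component impedances:
  Z1: Z = jωL = j·6.283e+04·0.000623 = 0 + j39.14 Ω
  Z2: Z = R = 147 Ω
  Z3: Z = jωL = j·6.283e+04·0.0351 = 0 + j2205 Ω
  Z4: Z = R = 314 Ω
  Z5: Z = R = 1890 Ω
  Z6: Z = R = 15.2 Ω
Step 3 — Ladder network (open output): work backward from the far end, alternating series and parallel combinations. Z_in = 145.2 + j48.6 Ω = 153.1∠18.5° Ω.
Step 4 — Power factor: PF = cos(φ) = Re(Z)/|Z| = 145.21/153.13 = 0.9483.
Step 5 — Type: Im(Z) = 48.6 ⇒ lagging (phase φ = 18.5°).

PF = 0.9483 (lagging, φ = 18.5°)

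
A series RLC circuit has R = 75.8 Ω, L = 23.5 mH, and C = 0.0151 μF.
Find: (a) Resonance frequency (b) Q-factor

Step 1 — Resonance condition Im(Z)=0 gives ω₀ = 1/√(LC).
Step 2 — ω₀ = 1/√(0.0235·1.51e-08) = 5.309e+04 rad/s.
Step 3 — f₀ = ω₀/(2π) = 8449 Hz.
Step 4 — Series Q: Q = ω₀L/R = 5.309e+04·0.0235/75.8 = 16.46.

(a) f₀ = 8449 Hz  (b) Q = 16.46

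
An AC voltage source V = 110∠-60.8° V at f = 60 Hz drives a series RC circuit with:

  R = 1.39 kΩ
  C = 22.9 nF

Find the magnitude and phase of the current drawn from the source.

Step 1 — Angular frequency: ω = 2π·f = 2π·60 = 377 rad/s.
Step 2 — Component impedances:
  R: Z = R = 1390 Ω
  C: Z = 1/(jωC) = -j/(ω·C) = 0 - j1.158e+05 Ω
Step 3 — Series combination: Z_total = R + C = 1390 - j1.158e+05 Ω = 1.158e+05∠-89.3° Ω.
Step 4 — Source phasor: V = 110∠-60.8° V = 53.66 - j96.02 V.
Step 5 — Ohm's law: I = V / Z_total = (53.66 - j96.02) / (1390 - j1.158e+05) = 0.0008344 + j0.0004533 A.
Step 6 — Convert to polar: |I| = 0.0009496 A, ∠I = 28.5°.

I = 0.0009496∠28.5° A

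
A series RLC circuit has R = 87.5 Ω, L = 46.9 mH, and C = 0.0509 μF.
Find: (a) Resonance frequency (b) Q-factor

Step 1 — Resonance condition Im(Z)=0 gives ω₀ = 1/√(LC).
Step 2 — ω₀ = 1/√(0.0469·5.09e-08) = 2.047e+04 rad/s.
Step 3 — f₀ = ω₀/(2π) = 3257 Hz.
Step 4 — Series Q: Q = ω₀L/R = 2.047e+04·0.0469/87.5 = 10.97.

(a) f₀ = 3257 Hz  (b) Q = 10.97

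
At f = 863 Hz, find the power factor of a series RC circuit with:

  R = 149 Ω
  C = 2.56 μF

Step 1 — Angular frequency: ω = 2π·f = 2π·863 = 5422 rad/s.
Step 2 — Component impedances:
  R: Z = R = 149 Ω
  C: Z = 1/(jωC) = -j/(ω·C) = 0 - j72.04 Ω
Step 3 — Series combination: Z_total = R + C = 149 - j72.04 Ω = 165.5∠-25.8° Ω.
Step 4 — Power factor: PF = cos(φ) = Re(Z)/|Z| = 149/165.5 = 0.9003.
Step 5 — Type: Im(Z) = -72.04 ⇒ leading (phase φ = -25.8°).

PF = 0.9003 (leading, φ = -25.8°)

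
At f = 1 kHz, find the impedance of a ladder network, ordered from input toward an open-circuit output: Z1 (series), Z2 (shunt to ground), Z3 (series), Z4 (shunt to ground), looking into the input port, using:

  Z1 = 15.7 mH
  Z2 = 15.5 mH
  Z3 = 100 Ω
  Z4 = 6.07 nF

Step 1 — Angular frequency: ω = 2π·f = 2π·1000 = 6283 rad/s.
Step 2 — Component impedances:
  Z1: Z = jωL = j·6283·0.0157 = 0 + j98.65 Ω
  Z2: Z = jωL = j·6283·0.0155 = 0 + j97.39 Ω
  Z3: Z = R = 100 Ω
  Z4: Z = 1/(jωC) = -j/(ω·C) = 0 - j2.622e+04 Ω
Step 3 — Ladder network (open output): work backward from the far end, alternating series and parallel combinations. Z_in = 0.00139 + j196.4 Ω = 196.4∠90.0° Ω.

Z = 0.00139 + j196.4 Ω = 196.4∠90.0° Ω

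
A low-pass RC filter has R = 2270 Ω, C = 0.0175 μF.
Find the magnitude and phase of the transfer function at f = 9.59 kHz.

Step 1 — Angular frequency: ω = 2π·9590 = 6.026e+04 rad/s.
Step 2 — Transfer function: H(jω) = 1/(1 + jωRC).
Step 3 — Denominator: 1 + jωRC = 1 + j·6.026e+04·2270·1.75e-08 = 1 + j2.394.
Step 4 — H = 0.1486 - j0.3557.
Step 5 — Magnitude: |H| = 0.3855 (-8.3 dB); phase: φ = -67.3°.

|H| = 0.3855 (-8.3 dB), φ = -67.3°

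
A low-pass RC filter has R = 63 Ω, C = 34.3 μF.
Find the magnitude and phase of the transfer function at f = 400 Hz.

Step 1 — Angular frequency: ω = 2π·400 = 2513 rad/s.
Step 2 — Transfer function: H(jω) = 1/(1 + jωRC).
Step 3 — Denominator: 1 + jωRC = 1 + j·2513·63·3.43e-05 = 1 + j5.431.
Step 4 — H = 0.03279 - j0.1781.
Step 5 — Magnitude: |H| = 0.1811 (-14.8 dB); phase: φ = -79.6°.

|H| = 0.1811 (-14.8 dB), φ = -79.6°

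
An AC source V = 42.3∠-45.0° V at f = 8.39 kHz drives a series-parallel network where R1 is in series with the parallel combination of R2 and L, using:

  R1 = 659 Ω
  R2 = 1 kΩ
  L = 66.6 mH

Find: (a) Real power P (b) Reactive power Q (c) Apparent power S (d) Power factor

Step 1 — Angular frequency: ω = 2π·f = 2π·8390 = 5.272e+04 rad/s.
Step 2 — Component impedances:
  R1: Z = R = 659 Ω
  R2: Z = R = 1000 Ω
  L: Z = jωL = j·5.272e+04·0.0666 = 0 + j3511 Ω
Step 3 — Parallel branch: R2 || L = 1/(1/R2 + 1/L) = 925 + j263.5 Ω.
Step 4 — Series with R1: Z_total = R1 + (R2 || L) = 1584 + j263.5 Ω = 1606∠9.4° Ω.
Step 5 — Source phasor: V = 42.3∠-45.0° V = 29.91 - j29.91 V.
Step 6 — Current: I = V / Z = 0.01532 - j0.02143 A = 0.02634∠-54.4° A.
Step 7 — Complex power: S = V·I* = 1.099 + j0.1828 VA.
Step 8 — Real power: P = Re(S) = 1.099 W.
Step 9 — Reactive power: Q = Im(S) = 0.1828 VAR.
Step 10 — Apparent power: |S| = 1.114 VA.
Step 11 — Power factor: PF = P/|S| = 0.9864 (lagging).

(a) P = 1.099 W  (b) Q = 0.1828 VAR  (c) S = 1.114 VA  (d) PF = 0.9864 (lagging)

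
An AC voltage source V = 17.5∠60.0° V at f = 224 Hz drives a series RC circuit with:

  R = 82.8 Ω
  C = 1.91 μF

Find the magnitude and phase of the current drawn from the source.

Step 1 — Angular frequency: ω = 2π·f = 2π·224 = 1407 rad/s.
Step 2 — Component impedances:
  R: Z = R = 82.8 Ω
  C: Z = 1/(jωC) = -j/(ω·C) = 0 - j372 Ω
Step 3 — Series combination: Z_total = R + C = 82.8 - j372 Ω = 381.1∠-77.5° Ω.
Step 4 — Source phasor: V = 17.5∠60.0° V = 8.75 + j15.16 V.
Step 5 — Ohm's law: I = V / Z_total = (8.75 + j15.16) / (82.8 - j372) = -0.03383 + j0.03105 A.
Step 6 — Convert to polar: |I| = 0.04592 A, ∠I = 137.5°.

I = 0.04592∠137.5° A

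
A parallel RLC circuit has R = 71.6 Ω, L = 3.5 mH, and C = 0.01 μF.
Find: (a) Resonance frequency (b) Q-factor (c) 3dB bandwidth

Step 1 — Resonance: ω₀ = 1/√(LC) = 1/√(0.0035·1e-08) = 1.69e+05 rad/s.
Step 2 — f₀ = ω₀/(2π) = 2.69e+04 Hz.
Step 3 — Parallel Q: Q = R/(ω₀L) = 71.6/(1.69e+05·0.0035) = 0.121.
Step 4 — Bandwidth: Δω = ω₀/Q = 1.397e+06 rad/s; BW = Δω/(2π) = 2.223e+05 Hz.

(a) f₀ = 2.69e+04 Hz  (b) Q = 0.121  (c) BW = 2.223e+05 Hz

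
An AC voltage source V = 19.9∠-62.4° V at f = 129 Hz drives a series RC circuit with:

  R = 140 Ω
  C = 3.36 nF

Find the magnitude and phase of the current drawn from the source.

Step 1 — Angular frequency: ω = 2π·f = 2π·129 = 810.5 rad/s.
Step 2 — Component impedances:
  R: Z = R = 140 Ω
  C: Z = 1/(jωC) = -j/(ω·C) = 0 - j3.672e+05 Ω
Step 3 — Series combination: Z_total = R + C = 140 - j3.672e+05 Ω = 3.672e+05∠-90.0° Ω.
Step 4 — Source phasor: V = 19.9∠-62.4° V = 9.22 - j17.64 V.
Step 5 — Ohm's law: I = V / Z_total = (9.22 - j17.64) / (140 - j3.672e+05) = 4.804e-05 + j2.509e-05 A.
Step 6 — Convert to polar: |I| = 5.42e-05 A, ∠I = 27.6°.

I = 5.42e-05∠27.6° A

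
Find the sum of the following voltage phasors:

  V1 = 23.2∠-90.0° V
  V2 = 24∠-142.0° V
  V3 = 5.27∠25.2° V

Step 1 — Convert each phasor to rectangular form:
  V1 = 23.2·(cos(-90.0°) + j·sin(-90.0°)) = 0 - j23.2 V
  V2 = 24·(cos(-142.0°) + j·sin(-142.0°)) = -18.91 - j14.78 V
  V3 = 5.27·(cos(25.2°) + j·sin(25.2°)) = 4.768 + j2.244 V
Step 2 — Sum components: V_total = -14.14 - j35.73 V.
Step 3 — Convert to polar: |V_total| = 38.43 V, ∠V_total = -111.6°.

V_total = 38.43∠-111.6° V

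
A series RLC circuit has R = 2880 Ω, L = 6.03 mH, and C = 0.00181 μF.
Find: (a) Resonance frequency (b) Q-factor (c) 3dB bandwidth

Step 1 — Resonance condition Im(Z)=0 gives ω₀ = 1/√(LC).
Step 2 — ω₀ = 1/√(0.00603·1.81e-09) = 3.027e+05 rad/s.
Step 3 — f₀ = ω₀/(2π) = 4.818e+04 Hz.
Step 4 — Series Q: Q = ω₀L/R = 3.027e+05·0.00603/2880 = 0.6338.
Step 5 — 3dB bandwidth: Δω = ω₀/Q = 4.776e+05 rad/s; BW = Δω/(2π) = 7.601e+04 Hz.

(a) f₀ = 4.818e+04 Hz  (b) Q = 0.6338  (c) BW = 7.601e+04 Hz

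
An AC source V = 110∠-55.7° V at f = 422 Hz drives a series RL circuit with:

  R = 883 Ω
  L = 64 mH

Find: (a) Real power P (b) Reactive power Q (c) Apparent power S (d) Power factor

Step 1 — Angular frequency: ω = 2π·f = 2π·422 = 2652 rad/s.
Step 2 — Component impedances:
  R: Z = R = 883 Ω
  L: Z = jωL = j·2652·0.064 = 0 + j169.7 Ω
Step 3 — Series combination: Z_total = R + L = 883 + j169.7 Ω = 899.2∠10.9° Ω.
Step 4 — Source phasor: V = 110∠-55.7° V = 61.99 - j90.87 V.
Step 5 — Current: I = V / Z = 0.04863 - j0.1123 A = 0.1223∠-66.6° A.
Step 6 — Complex power: S = V·I* = 13.22 + j2.54 VA.
Step 7 — Real power: P = Re(S) = 13.22 W.
Step 8 — Reactive power: Q = Im(S) = 2.54 VAR.
Step 9 — Apparent power: |S| = 13.46 VA.
Step 10 — Power factor: PF = P/|S| = 0.982 (lagging).

(a) P = 13.22 W  (b) Q = 2.54 VAR  (c) S = 13.46 VA  (d) PF = 0.982 (lagging)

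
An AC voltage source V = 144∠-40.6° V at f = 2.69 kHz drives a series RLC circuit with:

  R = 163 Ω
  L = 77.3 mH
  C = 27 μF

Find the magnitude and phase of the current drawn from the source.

Step 1 — Angular frequency: ω = 2π·f = 2π·2690 = 1.69e+04 rad/s.
Step 2 — Component impedances:
  R: Z = R = 163 Ω
  L: Z = jωL = j·1.69e+04·0.0773 = 0 + j1307 Ω
  C: Z = 1/(jωC) = -j/(ω·C) = 0 - j2.191 Ω
Step 3 — Series combination: Z_total = R + L + C = 163 + j1304 Ω = 1314∠82.9° Ω.
Step 4 — Source phasor: V = 144∠-40.6° V = 109.3 - j93.71 V.
Step 5 — Ohm's law: I = V / Z_total = (109.3 - j93.71) / (163 + j1304) = -0.06043 - j0.09138 A.
Step 6 — Convert to polar: |I| = 0.1096 A, ∠I = -123.5°.

I = 0.1096∠-123.5° A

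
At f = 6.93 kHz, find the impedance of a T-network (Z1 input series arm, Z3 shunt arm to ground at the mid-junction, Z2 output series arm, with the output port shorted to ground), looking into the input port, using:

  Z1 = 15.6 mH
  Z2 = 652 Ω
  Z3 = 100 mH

Step 1 — Angular frequency: ω = 2π·f = 2π·6930 = 4.354e+04 rad/s.
Step 2 — Component impedances:
  Z1: Z = jωL = j·4.354e+04·0.0156 = 0 + j679.3 Ω
  Z2: Z = R = 652 Ω
  Z3: Z = jωL = j·4.354e+04·0.1 = 0 + j4354 Ω
Step 3 — With the output port shorted to ground, the output series arm Z2 runs from the junction to ground; the shunt arm Z3 also runs from the junction to ground. They appear in parallel: Z3 || Z2 = 637.7 + j95.49 Ω.
Step 4 — Series with input arm Z1: Z_in = Z1 + (Z3 || Z2) = 637.7 + j774.8 Ω = 1003∠50.5° Ω.

Z = 637.7 + j774.8 Ω = 1003∠50.5° Ω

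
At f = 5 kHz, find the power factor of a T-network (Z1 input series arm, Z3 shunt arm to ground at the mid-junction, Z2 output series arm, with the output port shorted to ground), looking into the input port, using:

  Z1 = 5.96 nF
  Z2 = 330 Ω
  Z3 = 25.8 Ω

Step 1 — Angular frequency: ω = 2π·f = 2π·5000 = 3.142e+04 rad/s.
Step 2 — Component impedances:
  Z1: Z = 1/(jωC) = -j/(ω·C) = 0 - j5341 Ω
  Z2: Z = R = 330 Ω
  Z3: Z = R = 25.8 Ω
Step 3 — With the output port shorted to ground, the output series arm Z2 runs from the junction to ground; the shunt arm Z3 also runs from the junction to ground. They appear in parallel: Z3 || Z2 = 23.93 Ω.
Step 4 — Series with input arm Z1: Z_in = Z1 + (Z3 || Z2) = 23.93 - j5341 Ω = 5341∠-89.7° Ω.
Step 5 — Power factor: PF = cos(φ) = Re(Z)/|Z| = 23.93/5341 = 0.00448.
Step 6 — Type: Im(Z) = -5341 ⇒ leading (phase φ = -89.7°).

PF = 0.00448 (leading, φ = -89.7°)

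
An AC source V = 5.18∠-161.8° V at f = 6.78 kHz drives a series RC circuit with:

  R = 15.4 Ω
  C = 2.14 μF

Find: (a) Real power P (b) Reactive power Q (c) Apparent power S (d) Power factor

Step 1 — Angular frequency: ω = 2π·f = 2π·6780 = 4.26e+04 rad/s.
Step 2 — Component impedances:
  R: Z = R = 15.4 Ω
  C: Z = 1/(jωC) = -j/(ω·C) = 0 - j10.97 Ω
Step 3 — Series combination: Z_total = R + C = 15.4 - j10.97 Ω = 18.91∠-35.5° Ω.
Step 4 — Source phasor: V = 5.18∠-161.8° V = -4.921 - j1.618 V.
Step 5 — Current: I = V / Z = -0.1623 - j0.2207 A = 0.274∠-126.3° A.
Step 6 — Complex power: S = V·I* = 1.156 - j0.8233 VA.
Step 7 — Real power: P = Re(S) = 1.156 W.
Step 8 — Reactive power: Q = Im(S) = -0.8233 VAR.
Step 9 — Apparent power: |S| = 1.419 VA.
Step 10 — Power factor: PF = P/|S| = 0.8145 (leading).

(a) P = 1.156 W  (b) Q = -0.8233 VAR  (c) S = 1.419 VA  (d) PF = 0.8145 (leading)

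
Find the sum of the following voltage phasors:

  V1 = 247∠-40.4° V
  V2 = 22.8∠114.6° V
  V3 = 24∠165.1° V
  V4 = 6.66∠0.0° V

Step 1 — Convert each phasor to rectangular form:
  V1 = 247·(cos(-40.4°) + j·sin(-40.4°)) = 188.1 - j160.1 V
  V2 = 22.8·(cos(114.6°) + j·sin(114.6°)) = -9.491 + j20.73 V
  V3 = 24·(cos(165.1°) + j·sin(165.1°)) = -23.19 + j6.171 V
  V4 = 6.66·(cos(0.0°) + j·sin(0.0°)) = 6.66 V
Step 2 — Sum components: V_total = 162.1 - j133.2 V.
Step 3 — Convert to polar: |V_total| = 209.8 V, ∠V_total = -39.4°.

V_total = 209.8∠-39.4° V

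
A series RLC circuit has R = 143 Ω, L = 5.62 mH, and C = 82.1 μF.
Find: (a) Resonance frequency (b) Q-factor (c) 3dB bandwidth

Step 1 — Resonance condition Im(Z)=0 gives ω₀ = 1/√(LC).
Step 2 — ω₀ = 1/√(0.00562·8.21e-05) = 1472 rad/s.
Step 3 — f₀ = ω₀/(2π) = 234.3 Hz.
Step 4 — Series Q: Q = ω₀L/R = 1472·0.00562/143 = 0.05786.
Step 5 — 3dB bandwidth: Δω = ω₀/Q = 2.544e+04 rad/s; BW = Δω/(2π) = 4050 Hz.

(a) f₀ = 234.3 Hz  (b) Q = 0.05786  (c) BW = 4050 Hz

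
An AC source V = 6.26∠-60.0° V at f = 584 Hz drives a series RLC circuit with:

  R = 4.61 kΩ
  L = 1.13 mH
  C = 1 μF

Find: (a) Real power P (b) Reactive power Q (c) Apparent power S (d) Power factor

Step 1 — Angular frequency: ω = 2π·f = 2π·584 = 3669 rad/s.
Step 2 — Component impedances:
  R: Z = R = 4610 Ω
  L: Z = jωL = j·3669·0.00113 = 0 + j4.146 Ω
  C: Z = 1/(jωC) = -j/(ω·C) = 0 - j272.5 Ω
Step 3 — Series combination: Z_total = R + L + C = 4610 - j268.4 Ω = 4618∠-3.3° Ω.
Step 4 — Source phasor: V = 6.26∠-60.0° V = 3.13 - j5.421 V.
Step 5 — Current: I = V / Z = 0.0007449 - j0.001133 A = 0.001356∠-56.7° A.
Step 6 — Complex power: S = V·I* = 0.008472 - j0.0004932 VA.
Step 7 — Real power: P = Re(S) = 0.008472 W.
Step 8 — Reactive power: Q = Im(S) = -0.0004932 VAR.
Step 9 — Apparent power: |S| = 0.008486 VA.
Step 10 — Power factor: PF = P/|S| = 0.9983 (leading).

(a) P = 0.008472 W  (b) Q = -0.0004932 VAR  (c) S = 0.008486 VA  (d) PF = 0.9983 (leading)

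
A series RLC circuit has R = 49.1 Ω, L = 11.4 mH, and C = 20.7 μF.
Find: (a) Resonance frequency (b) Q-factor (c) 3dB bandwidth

Step 1 — Resonance condition Im(Z)=0 gives ω₀ = 1/√(LC).
Step 2 — ω₀ = 1/√(0.0114·2.07e-05) = 2059 rad/s.
Step 3 — f₀ = ω₀/(2π) = 327.6 Hz.
Step 4 — Series Q: Q = ω₀L/R = 2059·0.0114/49.1 = 0.478.
Step 5 — 3dB bandwidth: Δω = ω₀/Q = 4307 rad/s; BW = Δω/(2π) = 685.5 Hz.

(a) f₀ = 327.6 Hz  (b) Q = 0.478  (c) BW = 685.5 Hz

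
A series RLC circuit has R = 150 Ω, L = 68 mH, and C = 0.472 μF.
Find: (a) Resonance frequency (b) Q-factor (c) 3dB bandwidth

Step 1 — Resonance condition Im(Z)=0 gives ω₀ = 1/√(LC).
Step 2 — ω₀ = 1/√(0.068·4.72e-07) = 5582 rad/s.
Step 3 — f₀ = ω₀/(2π) = 888.4 Hz.
Step 4 — Series Q: Q = ω₀L/R = 5582·0.068/150 = 2.53.
Step 5 — 3dB bandwidth: Δω = ω₀/Q = 2206 rad/s; BW = Δω/(2π) = 351.1 Hz.

(a) f₀ = 888.4 Hz  (b) Q = 2.53  (c) BW = 351.1 Hz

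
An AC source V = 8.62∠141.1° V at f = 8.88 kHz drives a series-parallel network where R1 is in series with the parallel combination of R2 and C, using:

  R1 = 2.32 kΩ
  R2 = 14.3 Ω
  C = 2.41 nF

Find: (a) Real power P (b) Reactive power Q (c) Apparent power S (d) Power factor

Step 1 — Angular frequency: ω = 2π·f = 2π·8880 = 5.579e+04 rad/s.
Step 2 — Component impedances:
  R1: Z = R = 2320 Ω
  R2: Z = R = 14.3 Ω
  C: Z = 1/(jωC) = -j/(ω·C) = 0 - j7437 Ω
Step 3 — Parallel branch: R2 || C = 1/(1/R2 + 1/C) = 14.3 - j0.0275 Ω.
Step 4 — Series with R1: Z_total = R1 + (R2 || C) = 2334 - j0.0275 Ω = 2334∠-0.0° Ω.
Step 5 — Source phasor: V = 8.62∠141.1° V = -6.708 + j5.413 V.
Step 6 — Current: I = V / Z = -0.002874 + j0.002319 A = 0.003693∠141.1° A.
Step 7 — Complex power: S = V·I* = 0.03183 - j3.75e-07 VA.
Step 8 — Real power: P = Re(S) = 0.03183 W.
Step 9 — Reactive power: Q = Im(S) = -3.75e-07 VAR.
Step 10 — Apparent power: |S| = 0.03183 VA.
Step 11 — Power factor: PF = P/|S| = 1 (leading).

(a) P = 0.03183 W  (b) Q = -3.75e-07 VAR  (c) S = 0.03183 VA  (d) PF = 1 (leading)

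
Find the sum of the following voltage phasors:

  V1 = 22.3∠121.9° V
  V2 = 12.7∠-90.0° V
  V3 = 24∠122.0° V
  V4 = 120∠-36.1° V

Step 1 — Convert each phasor to rectangular form:
  V1 = 22.3·(cos(121.9°) + j·sin(121.9°)) = -11.78 + j18.93 V
  V2 = 12.7·(cos(-90.0°) + j·sin(-90.0°)) = 0 - j12.7 V
  V3 = 24·(cos(122.0°) + j·sin(122.0°)) = -12.72 + j20.35 V
  V4 = 120·(cos(-36.1°) + j·sin(-36.1°)) = 96.96 - j70.7 V
Step 2 — Sum components: V_total = 72.46 - j44.12 V.
Step 3 — Convert to polar: |V_total| = 84.83 V, ∠V_total = -31.3°.

V_total = 84.83∠-31.3° V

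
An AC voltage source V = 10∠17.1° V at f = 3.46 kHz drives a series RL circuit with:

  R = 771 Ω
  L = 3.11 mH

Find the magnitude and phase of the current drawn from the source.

Step 1 — Angular frequency: ω = 2π·f = 2π·3460 = 2.174e+04 rad/s.
Step 2 — Component impedances:
  R: Z = R = 771 Ω
  L: Z = jωL = j·2.174e+04·0.00311 = 0 + j67.61 Ω
Step 3 — Series combination: Z_total = R + L = 771 + j67.61 Ω = 774∠5.0° Ω.
Step 4 — Source phasor: V = 10∠17.1° V = 9.558 + j2.94 V.
Step 5 — Ohm's law: I = V / Z_total = (9.558 + j2.94) / (771 + j67.61) = 0.01263 + j0.002706 A.
Step 6 — Convert to polar: |I| = 0.01292 A, ∠I = 12.1°.

I = 0.01292∠12.1° A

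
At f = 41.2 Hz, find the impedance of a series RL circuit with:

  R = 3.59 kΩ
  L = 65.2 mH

Step 1 — Angular frequency: ω = 2π·f = 2π·41.2 = 258.9 rad/s.
Step 2 — Component impedances:
  R: Z = R = 3590 Ω
  L: Z = jωL = j·258.9·0.0652 = 0 + j16.88 Ω
Step 3 — Series combination: Z_total = R + L = 3590 + j16.88 Ω = 3590∠0.3° Ω.

Z = 3590 + j16.88 Ω = 3590∠0.3° Ω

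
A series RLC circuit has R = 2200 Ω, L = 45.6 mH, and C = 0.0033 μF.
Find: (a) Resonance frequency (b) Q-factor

Step 1 — Resonance condition Im(Z)=0 gives ω₀ = 1/√(LC).
Step 2 — ω₀ = 1/√(0.0456·3.3e-09) = 8.152e+04 rad/s.
Step 3 — f₀ = ω₀/(2π) = 1.297e+04 Hz.
Step 4 — Series Q: Q = ω₀L/R = 8.152e+04·0.0456/2200 = 1.69.

(a) f₀ = 1.297e+04 Hz  (b) Q = 1.69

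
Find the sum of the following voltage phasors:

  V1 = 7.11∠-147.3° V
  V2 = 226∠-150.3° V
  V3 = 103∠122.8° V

Step 1 — Convert each phasor to rectangular form:
  V1 = 7.11·(cos(-147.3°) + j·sin(-147.3°)) = -5.983 - j3.841 V
  V2 = 226·(cos(-150.3°) + j·sin(-150.3°)) = -196.3 - j112 V
  V3 = 103·(cos(122.8°) + j·sin(122.8°)) = -55.8 + j86.58 V
Step 2 — Sum components: V_total = -258.1 - j29.24 V.
Step 3 — Convert to polar: |V_total| = 259.7 V, ∠V_total = -173.5°.

V_total = 259.7∠-173.5° V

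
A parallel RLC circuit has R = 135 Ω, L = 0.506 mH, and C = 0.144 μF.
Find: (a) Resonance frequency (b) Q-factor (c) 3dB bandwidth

Step 1 — Resonance: ω₀ = 1/√(LC) = 1/√(0.000506·1.44e-07) = 1.172e+05 rad/s.
Step 2 — f₀ = ω₀/(2π) = 1.865e+04 Hz.
Step 3 — Parallel Q: Q = R/(ω₀L) = 135/(1.172e+05·0.000506) = 2.277.
Step 4 — Bandwidth: Δω = ω₀/Q = 5.144e+04 rad/s; BW = Δω/(2π) = 8187 Hz.

(a) f₀ = 1.865e+04 Hz  (b) Q = 2.277  (c) BW = 8187 Hz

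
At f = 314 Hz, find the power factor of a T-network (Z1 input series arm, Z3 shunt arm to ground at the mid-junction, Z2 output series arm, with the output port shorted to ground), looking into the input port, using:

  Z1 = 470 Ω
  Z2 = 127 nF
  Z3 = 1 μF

Step 1 — Angular frequency: ω = 2π·f = 2π·314 = 1973 rad/s.
Step 2 — Component impedances:
  Z1: Z = R = 470 Ω
  Z2: Z = 1/(jωC) = -j/(ω·C) = 0 - j3991 Ω
  Z3: Z = 1/(jωC) = -j/(ω·C) = 0 - j506.9 Ω
Step 3 — With the output port shorted to ground, the output series arm Z2 runs from the junction to ground; the shunt arm Z3 also runs from the junction to ground. They appear in parallel: Z3 || Z2 = 0 - j449.7 Ω.
Step 4 — Series with input arm Z1: Z_in = Z1 + (Z3 || Z2) = 470 - j449.7 Ω = 650.5∠-43.7° Ω.
Step 5 — Power factor: PF = cos(φ) = Re(Z)/|Z| = 470/650.5 = 0.7225.
Step 6 — Type: Im(Z) = -449.7 ⇒ leading (phase φ = -43.7°).

PF = 0.7225 (leading, φ = -43.7°)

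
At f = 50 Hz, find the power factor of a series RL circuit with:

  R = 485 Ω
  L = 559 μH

Step 1 — Angular frequency: ω = 2π·f = 2π·50 = 314.2 rad/s.
Step 2 — Component impedances:
  R: Z = R = 485 Ω
  L: Z = jωL = j·314.2·0.000559 = 0 + j0.1756 Ω
Step 3 — Series combination: Z_total = R + L = 485 + j0.1756 Ω = 485∠0.0° Ω.
Step 4 — Power factor: PF = cos(φ) = Re(Z)/|Z| = 485/485 = 1.
Step 5 — Type: Im(Z) = 0.1756 ⇒ lagging (phase φ = 0.0°).

PF = 1 (lagging, φ = 0.0°)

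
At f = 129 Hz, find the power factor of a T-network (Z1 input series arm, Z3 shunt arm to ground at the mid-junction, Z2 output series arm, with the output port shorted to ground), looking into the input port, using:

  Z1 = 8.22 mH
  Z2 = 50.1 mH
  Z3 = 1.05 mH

Step 1 — Angular frequency: ω = 2π·f = 2π·129 = 810.5 rad/s.
Step 2 — Component impedances:
  Z1: Z = jωL = j·810.5·0.00822 = 0 + j6.663 Ω
  Z2: Z = jωL = j·810.5·0.0501 = 0 + j40.61 Ω
  Z3: Z = jωL = j·810.5·0.00105 = 0 + j0.8511 Ω
Step 3 — With the output port shorted to ground, the output series arm Z2 runs from the junction to ground; the shunt arm Z3 also runs from the junction to ground. They appear in parallel: Z3 || Z2 = 0 + j0.8336 Ω.
Step 4 — Series with input arm Z1: Z_in = Z1 + (Z3 || Z2) = 0 + j7.496 Ω = 7.496∠90.0° Ω.
Step 5 — Power factor: PF = cos(φ) = Re(Z)/|Z| = 0/7.496 = 0.
Step 6 — Type: Im(Z) = 7.496 ⇒ lagging (phase φ = 90.0°).

PF = 0 (lagging, φ = 90.0°)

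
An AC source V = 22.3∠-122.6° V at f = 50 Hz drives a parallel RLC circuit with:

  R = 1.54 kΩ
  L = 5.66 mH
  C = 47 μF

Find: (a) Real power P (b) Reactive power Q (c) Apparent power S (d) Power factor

Step 1 — Angular frequency: ω = 2π·f = 2π·50 = 314.2 rad/s.
Step 2 — Component impedances:
  R: Z = R = 1540 Ω
  L: Z = jωL = j·314.2·0.00566 = 0 + j1.778 Ω
  C: Z = 1/(jωC) = -j/(ω·C) = 0 - j67.73 Ω
Step 3 — Parallel combination: 1/Z_total = 1/R + 1/L + 1/C; Z_total = 0.002165 + j1.826 Ω = 1.826∠89.9° Ω.
Step 4 — Source phasor: V = 22.3∠-122.6° V = -12.01 - j18.79 V.
Step 5 — Current: I = V / Z = -10.3 + j6.567 A = 12.21∠147.5° A.
Step 6 — Complex power: S = V·I* = 0.3229 + j272.3 VA.
Step 7 — Real power: P = Re(S) = 0.3229 W.
Step 8 — Reactive power: Q = Im(S) = 272.3 VAR.
Step 9 — Apparent power: |S| = 272.3 VA.
Step 10 — Power factor: PF = P/|S| = 0.001186 (lagging).

(a) P = 0.3229 W  (b) Q = 272.3 VAR  (c) S = 272.3 VA  (d) PF = 0.001186 (lagging)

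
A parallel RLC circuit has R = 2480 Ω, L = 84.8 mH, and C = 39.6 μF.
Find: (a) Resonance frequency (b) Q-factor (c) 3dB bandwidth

Step 1 — Resonance: ω₀ = 1/√(LC) = 1/√(0.0848·3.96e-05) = 545.7 rad/s.
Step 2 — f₀ = ω₀/(2π) = 86.85 Hz.
Step 3 — Parallel Q: Q = R/(ω₀L) = 2480/(545.7·0.0848) = 53.59.
Step 4 — Bandwidth: Δω = ω₀/Q = 10.18 rad/s; BW = Δω/(2π) = 1.621 Hz.

(a) f₀ = 86.85 Hz  (b) Q = 53.59  (c) BW = 1.621 Hz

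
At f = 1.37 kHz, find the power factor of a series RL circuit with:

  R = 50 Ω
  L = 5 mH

Step 1 — Angular frequency: ω = 2π·f = 2π·1370 = 8608 rad/s.
Step 2 — Component impedances:
  R: Z = R = 50 Ω
  L: Z = jωL = j·8608·0.005 = 0 + j43.04 Ω
Step 3 — Series combination: Z_total = R + L = 50 + j43.04 Ω = 65.97∠40.7° Ω.
Step 4 — Power factor: PF = cos(φ) = Re(Z)/|Z| = 50/65.97 = 0.7579.
Step 5 — Type: Im(Z) = 43.04 ⇒ lagging (phase φ = 40.7°).

PF = 0.7579 (lagging, φ = 40.7°)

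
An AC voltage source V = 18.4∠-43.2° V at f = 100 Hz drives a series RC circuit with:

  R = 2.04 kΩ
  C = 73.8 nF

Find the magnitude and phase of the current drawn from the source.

Step 1 — Angular frequency: ω = 2π·f = 2π·100 = 628.3 rad/s.
Step 2 — Component impedances:
  R: Z = R = 2040 Ω
  C: Z = 1/(jωC) = -j/(ω·C) = 0 - j2.157e+04 Ω
Step 3 — Series combination: Z_total = R + C = 2040 - j2.157e+04 Ω = 2.166e+04∠-84.6° Ω.
Step 4 — Source phasor: V = 18.4∠-43.2° V = 13.41 - j12.6 V.
Step 5 — Ohm's law: I = V / Z_total = (13.41 - j12.6) / (2040 - j2.157e+04) = 0.0006372 + j0.0005617 A.
Step 6 — Convert to polar: |I| = 0.0008494 A, ∠I = 41.4°.

I = 0.0008494∠41.4° A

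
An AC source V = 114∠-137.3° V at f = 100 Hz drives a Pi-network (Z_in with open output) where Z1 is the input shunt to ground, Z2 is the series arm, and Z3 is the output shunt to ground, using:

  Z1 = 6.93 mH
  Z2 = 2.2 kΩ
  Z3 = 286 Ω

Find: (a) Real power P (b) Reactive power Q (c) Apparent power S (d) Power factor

Step 1 — Angular frequency: ω = 2π·f = 2π·100 = 628.3 rad/s.
Step 2 — Component impedances:
  Z1: Z = jωL = j·628.3·0.00693 = 0 + j4.354 Ω
  Z2: Z = R = 2200 Ω
  Z3: Z = R = 286 Ω
Step 3 — With open output, the series arm Z2 and the output shunt Z3 appear in series to ground: Z2 + Z3 = 2486 Ω.
Step 4 — Parallel with input shunt Z1: Z_in = Z1 || (Z2 + Z3) = 0.007626 + j4.354 Ω = 4.354∠89.9° Ω.
Step 5 — Source phasor: V = 114∠-137.3° V = -83.78 - j77.31 V.
Step 6 — Current: I = V / Z = -17.79 + j19.21 A = 26.18∠132.8° A.
Step 7 — Complex power: S = V·I* = 5.228 + j2985 VA.
Step 8 — Real power: P = Re(S) = 5.228 W.
Step 9 — Reactive power: Q = Im(S) = 2985 VAR.
Step 10 — Apparent power: |S| = 2985 VA.
Step 11 — Power factor: PF = P/|S| = 0.001752 (lagging).

(a) P = 5.228 W  (b) Q = 2985 VAR  (c) S = 2985 VA  (d) PF = 0.001752 (lagging)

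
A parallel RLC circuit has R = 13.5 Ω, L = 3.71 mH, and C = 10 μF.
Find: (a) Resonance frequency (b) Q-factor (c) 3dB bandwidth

Step 1 — Resonance: ω₀ = 1/√(LC) = 1/√(0.00371·1e-05) = 5192 rad/s.
Step 2 — f₀ = ω₀/(2π) = 826.3 Hz.
Step 3 — Parallel Q: Q = R/(ω₀L) = 13.5/(5192·0.00371) = 0.7009.
Step 4 — Bandwidth: Δω = ω₀/Q = 7407 rad/s; BW = Δω/(2π) = 1179 Hz.

(a) f₀ = 826.3 Hz  (b) Q = 0.7009  (c) BW = 1179 Hz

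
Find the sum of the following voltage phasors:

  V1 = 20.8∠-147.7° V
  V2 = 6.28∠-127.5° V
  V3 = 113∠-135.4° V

Step 1 — Convert each phasor to rectangular form:
  V1 = 20.8·(cos(-147.7°) + j·sin(-147.7°)) = -17.58 - j11.11 V
  V2 = 6.28·(cos(-127.5°) + j·sin(-127.5°)) = -3.823 - j4.982 V
  V3 = 113·(cos(-135.4°) + j·sin(-135.4°)) = -80.46 - j79.34 V
Step 2 — Sum components: V_total = -101.9 - j95.44 V.
Step 3 — Convert to polar: |V_total| = 139.6 V, ∠V_total = -136.9°.

V_total = 139.6∠-136.9° V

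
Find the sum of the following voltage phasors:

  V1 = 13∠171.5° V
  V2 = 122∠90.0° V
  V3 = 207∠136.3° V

Step 1 — Convert each phasor to rectangular form:
  V1 = 13·(cos(171.5°) + j·sin(171.5°)) = -12.86 + j1.922 V
  V2 = 122·(cos(90.0°) + j·sin(90.0°)) = 0 + j122 V
  V3 = 207·(cos(136.3°) + j·sin(136.3°)) = -149.7 + j143 V
Step 2 — Sum components: V_total = -162.5 + j266.9 V.
Step 3 — Convert to polar: |V_total| = 312.5 V, ∠V_total = 121.3°.

V_total = 312.5∠121.3° V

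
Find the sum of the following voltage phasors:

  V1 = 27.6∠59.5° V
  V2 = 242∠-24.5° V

Step 1 — Convert each phasor to rectangular form:
  V1 = 27.6·(cos(59.5°) + j·sin(59.5°)) = 14.01 + j23.78 V
  V2 = 242·(cos(-24.5°) + j·sin(-24.5°)) = 220.2 - j100.4 V
Step 2 — Sum components: V_total = 234.2 - j76.57 V.
Step 3 — Convert to polar: |V_total| = 246.4 V, ∠V_total = -18.1°.

V_total = 246.4∠-18.1° V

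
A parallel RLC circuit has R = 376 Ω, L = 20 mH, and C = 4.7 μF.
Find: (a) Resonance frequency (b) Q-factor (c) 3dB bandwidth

Step 1 — Resonance: ω₀ = 1/√(LC) = 1/√(0.02·4.7e-06) = 3262 rad/s.
Step 2 — f₀ = ω₀/(2π) = 519.1 Hz.
Step 3 — Parallel Q: Q = R/(ω₀L) = 376/(3262·0.02) = 5.764.
Step 4 — Bandwidth: Δω = ω₀/Q = 565.9 rad/s; BW = Δω/(2π) = 90.06 Hz.

(a) f₀ = 519.1 Hz  (b) Q = 5.764  (c) BW = 90.06 Hz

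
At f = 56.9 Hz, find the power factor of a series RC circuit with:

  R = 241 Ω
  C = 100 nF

Step 1 — Angular frequency: ω = 2π·f = 2π·56.9 = 357.5 rad/s.
Step 2 — Component impedances:
  R: Z = R = 241 Ω
  C: Z = 1/(jωC) = -j/(ω·C) = 0 - j2.797e+04 Ω
Step 3 — Series combination: Z_total = R + C = 241 - j2.797e+04 Ω = 2.797e+04∠-89.5° Ω.
Step 4 — Power factor: PF = cos(φ) = Re(Z)/|Z| = 241/2.797e+04 = 0.008616.
Step 5 — Type: Im(Z) = -2.797e+04 ⇒ leading (phase φ = -89.5°).

PF = 0.008616 (leading, φ = -89.5°)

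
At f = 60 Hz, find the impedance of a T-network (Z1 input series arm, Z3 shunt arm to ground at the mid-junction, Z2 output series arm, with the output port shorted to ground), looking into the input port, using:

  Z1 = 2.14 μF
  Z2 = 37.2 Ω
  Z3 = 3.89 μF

Step 1 — Angular frequency: ω = 2π·f = 2π·60 = 377 rad/s.
Step 2 — Component impedances:
  Z1: Z = 1/(jωC) = -j/(ω·C) = 0 - j1240 Ω
  Z2: Z = R = 37.2 Ω
  Z3: Z = 1/(jωC) = -j/(ω·C) = 0 - j681.9 Ω
Step 3 — With the output port shorted to ground, the output series arm Z2 runs from the junction to ground; the shunt arm Z3 also runs from the junction to ground. They appear in parallel: Z3 || Z2 = 37.09 - j2.023 Ω.
Step 4 — Series with input arm Z1: Z_in = Z1 + (Z3 || Z2) = 37.09 - j1242 Ω = 1242∠-88.3° Ω.

Z = 37.09 - j1242 Ω = 1242∠-88.3° Ω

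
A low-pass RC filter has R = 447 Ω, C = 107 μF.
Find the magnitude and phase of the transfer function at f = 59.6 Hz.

Step 1 — Angular frequency: ω = 2π·59.6 = 374.5 rad/s.
Step 2 — Transfer function: H(jω) = 1/(1 + jωRC).
Step 3 — Denominator: 1 + jωRC = 1 + j·374.5·447·0.000107 = 1 + j17.91.
Step 4 — H = 0.003108 - j0.05566.
Step 5 — Magnitude: |H| = 0.05575 (-25.1 dB); phase: φ = -86.8°.

|H| = 0.05575 (-25.1 dB), φ = -86.8°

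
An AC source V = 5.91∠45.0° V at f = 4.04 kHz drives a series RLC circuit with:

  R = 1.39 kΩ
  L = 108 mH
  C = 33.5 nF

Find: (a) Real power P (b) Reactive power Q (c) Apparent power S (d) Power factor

Step 1 — Angular frequency: ω = 2π·f = 2π·4040 = 2.538e+04 rad/s.
Step 2 — Component impedances:
  R: Z = R = 1390 Ω
  L: Z = jωL = j·2.538e+04·0.108 = 0 + j2741 Ω
  C: Z = 1/(jωC) = -j/(ω·C) = 0 - j1176 Ω
Step 3 — Series combination: Z_total = R + L + C = 1390 + j1566 Ω = 2094∠48.4° Ω.
Step 4 — Source phasor: V = 5.91∠45.0° V = 4.179 + j4.179 V.
Step 5 — Current: I = V / Z = 0.002818 - j0.0001673 A = 0.002823∠-3.4° A.
Step 6 — Complex power: S = V·I* = 0.01108 + j0.01248 VA.
Step 7 — Real power: P = Re(S) = 0.01108 W.
Step 8 — Reactive power: Q = Im(S) = 0.01248 VAR.
Step 9 — Apparent power: |S| = 0.01668 VA.
Step 10 — Power factor: PF = P/|S| = 0.6639 (lagging).

(a) P = 0.01108 W  (b) Q = 0.01248 VAR  (c) S = 0.01668 VA  (d) PF = 0.6639 (lagging)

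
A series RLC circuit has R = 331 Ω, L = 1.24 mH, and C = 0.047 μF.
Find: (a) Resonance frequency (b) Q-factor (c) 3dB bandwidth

Step 1 — Resonance condition Im(Z)=0 gives ω₀ = 1/√(LC).
Step 2 — ω₀ = 1/√(0.00124·4.7e-08) = 1.31e+05 rad/s.
Step 3 — f₀ = ω₀/(2π) = 2.085e+04 Hz.
Step 4 — Series Q: Q = ω₀L/R = 1.31e+05·0.00124/331 = 0.4907.
Step 5 — 3dB bandwidth: Δω = ω₀/Q = 2.669e+05 rad/s; BW = Δω/(2π) = 4.248e+04 Hz.

(a) f₀ = 2.085e+04 Hz  (b) Q = 0.4907  (c) BW = 4.248e+04 Hz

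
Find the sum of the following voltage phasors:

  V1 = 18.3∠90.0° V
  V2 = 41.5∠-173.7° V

Step 1 — Convert each phasor to rectangular form:
  V1 = 18.3·(cos(90.0°) + j·sin(90.0°)) = 0 + j18.3 V
  V2 = 41.5·(cos(-173.7°) + j·sin(-173.7°)) = -41.25 - j4.554 V
Step 2 — Sum components: V_total = -41.25 + j13.75 V.
Step 3 — Convert to polar: |V_total| = 43.48 V, ∠V_total = 161.6°.

V_total = 43.48∠161.6° V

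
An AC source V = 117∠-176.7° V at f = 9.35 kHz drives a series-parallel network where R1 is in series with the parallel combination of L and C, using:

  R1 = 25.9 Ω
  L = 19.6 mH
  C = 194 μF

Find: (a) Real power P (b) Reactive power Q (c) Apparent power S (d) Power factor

Step 1 — Angular frequency: ω = 2π·f = 2π·9350 = 5.875e+04 rad/s.
Step 2 — Component impedances:
  R1: Z = R = 25.9 Ω
  L: Z = jωL = j·5.875e+04·0.0196 = 0 + j1151 Ω
  C: Z = 1/(jωC) = -j/(ω·C) = 0 - j0.08774 Ω
Step 3 — Parallel branch: L || C = 1/(1/L + 1/C) = 0 - j0.08775 Ω.
Step 4 — Series with R1: Z_total = R1 + (L || C) = 25.9 - j0.08775 Ω = 25.9∠-0.2° Ω.
Step 5 — Source phasor: V = 117∠-176.7° V = -116.8 - j6.735 V.
Step 6 — Current: I = V / Z = -4.509 - j0.2753 A = 4.517∠-176.5° A.
Step 7 — Complex power: S = V·I* = 528.5 - j1.791 VA.
Step 8 — Real power: P = Re(S) = 528.5 W.
Step 9 — Reactive power: Q = Im(S) = -1.791 VAR.
Step 10 — Apparent power: |S| = 528.5 VA.
Step 11 — Power factor: PF = P/|S| = 1 (leading).

(a) P = 528.5 W  (b) Q = -1.791 VAR  (c) S = 528.5 VA  (d) PF = 1 (leading)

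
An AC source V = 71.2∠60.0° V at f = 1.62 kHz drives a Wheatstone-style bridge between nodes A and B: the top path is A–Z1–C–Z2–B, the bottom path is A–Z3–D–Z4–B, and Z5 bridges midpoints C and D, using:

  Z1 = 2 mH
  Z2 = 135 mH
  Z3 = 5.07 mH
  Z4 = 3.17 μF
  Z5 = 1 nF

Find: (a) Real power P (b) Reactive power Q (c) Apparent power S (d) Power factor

Step 1 — Angular frequency: ω = 2π·f = 2π·1620 = 1.018e+04 rad/s.
Step 2 — Component impedances:
  Z1: Z = jωL = j·1.018e+04·0.002 = 0 + j20.36 Ω
  Z2: Z = jωL = j·1.018e+04·0.135 = 0 + j1374 Ω
  Z3: Z = jωL = j·1.018e+04·0.00507 = 0 + j51.61 Ω
  Z4: Z = 1/(jωC) = -j/(ω·C) = 0 - j30.99 Ω
  Z5: Z = 1/(jωC) = -j/(ω·C) = 0 - j9.824e+04 Ω
Step 3 — Bridge requires nodal analysis (the Z5 bridge couples midpoints C and D, so the two paths cannot be reduced to a simple series/parallel combination). Setting node B to ground and injecting 1 A at node A, the 3-node admittance system at A, C, D solves to V_A = Z_AB = 0 + j20.34 Ω = 20.34∠90.0° Ω.
Step 4 — Source phasor: V = 71.2∠60.0° V = 35.6 + j61.66 V.
Step 5 — Current: I = V / Z = 3.031 - j1.75 A = 3.5∠-30.0° A.
Step 6 — Complex power: S = V·I* = 0 + j249.2 VA.
Step 7 — Real power: P = Re(S) = 0 W.
Step 8 — Reactive power: Q = Im(S) = 249.2 VAR.
Step 9 — Apparent power: |S| = 249.2 VA.
Step 10 — Power factor: PF = P/|S| = 0 (lagging).

(a) P = 0 W  (b) Q = 249.2 VAR  (c) S = 249.2 VA  (d) PF = 0 (lagging)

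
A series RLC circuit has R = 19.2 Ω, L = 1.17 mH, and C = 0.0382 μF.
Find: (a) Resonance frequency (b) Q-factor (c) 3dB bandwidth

Step 1 — Resonance: ω₀ = 1/√(LC) = 1/√(0.00117·3.82e-08) = 1.496e+05 rad/s.
Step 2 — f₀ = ω₀/(2π) = 2.381e+04 Hz.
Step 3 — Series Q: Q = ω₀L/R = 1.496e+05·0.00117/19.2 = 9.115.
Step 4 — Bandwidth: Δω = ω₀/Q = 1.641e+04 rad/s; BW = Δω/(2π) = 2612 Hz.

(a) f₀ = 2.381e+04 Hz  (b) Q = 9.115  (c) BW = 2612 Hz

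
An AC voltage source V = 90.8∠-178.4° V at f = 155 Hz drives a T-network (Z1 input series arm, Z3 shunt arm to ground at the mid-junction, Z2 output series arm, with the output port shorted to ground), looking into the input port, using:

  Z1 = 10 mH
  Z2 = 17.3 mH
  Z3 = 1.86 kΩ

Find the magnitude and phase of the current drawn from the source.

Step 1 — Angular frequency: ω = 2π·f = 2π·155 = 973.9 rad/s.
Step 2 — Component impedances:
  Z1: Z = jωL = j·973.9·0.01 = 0 + j9.739 Ω
  Z2: Z = jωL = j·973.9·0.0173 = 0 + j16.85 Ω
  Z3: Z = R = 1860 Ω
Step 3 — With the output port shorted to ground, the output series arm Z2 runs from the junction to ground; the shunt arm Z3 also runs from the junction to ground. They appear in parallel: Z3 || Z2 = 0.1526 + j16.85 Ω.
Step 4 — Series with input arm Z1: Z_in = Z1 + (Z3 || Z2) = 0.1526 + j26.59 Ω = 26.59∠89.7° Ω.
Step 5 — Source phasor: V = 90.8∠-178.4° V = -90.76 - j2.535 V.
Step 6 — Ohm's law: I = V / Z_total = (-90.76 - j2.535) / (0.1526 + j26.59) = -0.115 + j3.413 A.
Step 7 — Convert to polar: |I| = 3.415 A, ∠I = 91.9°.

I = 3.415∠91.9° A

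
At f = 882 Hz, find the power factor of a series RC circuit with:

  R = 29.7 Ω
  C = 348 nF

Step 1 — Angular frequency: ω = 2π·f = 2π·882 = 5542 rad/s.
Step 2 — Component impedances:
  R: Z = R = 29.7 Ω
  C: Z = 1/(jωC) = -j/(ω·C) = 0 - j518.5 Ω
Step 3 — Series combination: Z_total = R + C = 29.7 - j518.5 Ω = 519.4∠-86.7° Ω.
Step 4 — Power factor: PF = cos(φ) = Re(Z)/|Z| = 29.7/519.4 = 0.05718.
Step 5 — Type: Im(Z) = -518.5 ⇒ leading (phase φ = -86.7°).

PF = 0.05718 (leading, φ = -86.7°)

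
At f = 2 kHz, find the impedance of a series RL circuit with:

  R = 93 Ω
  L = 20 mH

Step 1 — Angular frequency: ω = 2π·f = 2π·2000 = 1.257e+04 rad/s.
Step 2 — Component impedances:
  R: Z = R = 93 Ω
  L: Z = jωL = j·1.257e+04·0.02 = 0 + j251.3 Ω
Step 3 — Series combination: Z_total = R + L = 93 + j251.3 Ω = 268∠69.7° Ω.

Z = 93 + j251.3 Ω = 268∠69.7° Ω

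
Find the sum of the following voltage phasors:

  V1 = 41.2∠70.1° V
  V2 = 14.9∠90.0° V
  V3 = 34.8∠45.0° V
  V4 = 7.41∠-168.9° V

Step 1 — Convert each phasor to rectangular form:
  V1 = 41.2·(cos(70.1°) + j·sin(70.1°)) = 14.02 + j38.74 V
  V2 = 14.9·(cos(90.0°) + j·sin(90.0°)) = 0 + j14.9 V
  V3 = 34.8·(cos(45.0°) + j·sin(45.0°)) = 24.61 + j24.61 V
  V4 = 7.41·(cos(-168.9°) + j·sin(-168.9°)) = -7.271 - j1.427 V
Step 2 — Sum components: V_total = 31.36 + j76.82 V.
Step 3 — Convert to polar: |V_total| = 82.97 V, ∠V_total = 67.8°.

V_total = 82.97∠67.8° V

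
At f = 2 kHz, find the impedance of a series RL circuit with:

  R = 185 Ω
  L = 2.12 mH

Step 1 — Angular frequency: ω = 2π·f = 2π·2000 = 1.257e+04 rad/s.
Step 2 — Component impedances:
  R: Z = R = 185 Ω
  L: Z = jωL = j·1.257e+04·0.00212 = 0 + j26.64 Ω
Step 3 — Series combination: Z_total = R + L = 185 + j26.64 Ω = 186.9∠8.2° Ω.

Z = 185 + j26.64 Ω = 186.9∠8.2° Ω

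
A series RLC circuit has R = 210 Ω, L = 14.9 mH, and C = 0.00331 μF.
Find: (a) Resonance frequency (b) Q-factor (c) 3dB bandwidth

Step 1 — Resonance: ω₀ = 1/√(LC) = 1/√(0.0149·3.31e-09) = 1.424e+05 rad/s.
Step 2 — f₀ = ω₀/(2π) = 2.266e+04 Hz.
Step 3 — Series Q: Q = ω₀L/R = 1.424e+05·0.0149/210 = 10.1.
Step 4 — Bandwidth: Δω = ω₀/Q = 1.409e+04 rad/s; BW = Δω/(2π) = 2243 Hz.

(a) f₀ = 2.266e+04 Hz  (b) Q = 10.1  (c) BW = 2243 Hz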